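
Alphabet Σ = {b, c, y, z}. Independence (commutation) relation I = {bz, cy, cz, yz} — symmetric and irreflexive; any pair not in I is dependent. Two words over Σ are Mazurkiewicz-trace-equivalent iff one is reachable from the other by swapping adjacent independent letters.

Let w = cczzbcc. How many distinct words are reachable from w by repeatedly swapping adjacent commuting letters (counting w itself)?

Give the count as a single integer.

21

piece 0:c — minimal
piece 1:c rests on {0:c}
piece 2:z — minimal
piece 3:z rests on {2:z}
piece 4:b rests on {1:c}
piece 5:c rests on {4:b}
piece 6:c rests on {5:c}
minimal pieces: {0:c, 2:z}
ways to finish when only these pieces remain (= sum over removing one remaining piece with nothing left below it):
  1 left: {3}→1  {6}→1
  2 left: {2,3}→1  {3,6}→2  {5,6}→1
  3 left: {2,3,6}→3  {3,5,6}→3  {4,5,6}→1
  4 left: {1,4,5,6}→1  {2,3,5,6}→6  {3,4,5,6}→4
  5 left: {0,1,4,5,6}→1  {1,3,4,5,6}→5  {2,3,4,5,6}→10
  placing 0:c first → 15 extensions
  placing 2:z first → 6 extensions
total linear extensions = 21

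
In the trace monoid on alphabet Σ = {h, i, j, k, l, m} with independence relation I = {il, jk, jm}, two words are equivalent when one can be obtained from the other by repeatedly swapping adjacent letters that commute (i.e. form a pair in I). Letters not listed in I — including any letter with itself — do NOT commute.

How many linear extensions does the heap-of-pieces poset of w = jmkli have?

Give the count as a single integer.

6

#0=j has no predecessor
#1=m has no predecessor
#2=k depends on [1:m]
#3=l depends on [0:j, 2:k]
#4=i depends on [0:j, 2:k]
sources: [0:j, 1:m]
N(rest) = Σ N(rest − s) over sources s of rest; N(one piece) = 1:
  size 1 → [3]=1  [4]=1
  size 2 → [3,4]=2
  size 3 → [0,3,4]=2  [2,3,4]=2
  first=0(j) contributes 2
  first=1(m) contributes 4
|[w]| = 6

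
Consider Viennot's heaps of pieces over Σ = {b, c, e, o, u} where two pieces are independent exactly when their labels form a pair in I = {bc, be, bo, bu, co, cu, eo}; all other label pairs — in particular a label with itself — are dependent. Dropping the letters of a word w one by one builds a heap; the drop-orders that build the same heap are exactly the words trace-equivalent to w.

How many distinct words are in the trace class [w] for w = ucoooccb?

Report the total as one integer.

piece 0:u — minimal
piece 1:c — minimal
piece 2:o rests on {0:u}
piece 3:o rests on {2:o}
piece 4:o rests on {3:o}
piece 5:c rests on {1:c}
piece 6:c rests on {5:c}
piece 7:b — minimal
minimal pieces: {0:u, 1:c, 7:b}
ways to finish when only these pieces remain (= sum over removing one remaining piece with nothing left below it):
  1 left: {4}→1  {6}→1  {7}→1
  2 left: {3,4}→1  {4,6}→2  {4,7}→2  {5,6}→1  {6,7}→2
  3 left: {1,5,6}→1  {2,3,4}→1  {3,4,6}→3  {3,4,7}→3  {4,5,6}→3  {4,6,7}→6  {5,6,7}→3
  4 left: {0,2,3,4}→1  {1,4,5,6}→4  {1,5,6,7}→4  {2,3,4,6}→4  {2,3,4,7}→4  {3,4,5,6}→6  {3,4,6,7}→12  {4,5,6,7}→12
  5 left: {0,2,3,4,6}→5  {0,2,3,4,7}→5  {1,3,4,5,6}→10  {1,4,5,6,7}→20  {2,3,4,5,6}→10  {2,3,4,6,7}→20  {3,4,5,6,7}→30
  6 left: {0,2,3,4,5,6}→15  {0,2,3,4,6,7}→30  {1,2,3,4,5,6}→20  {1,3,4,5,6,7}→60  {2,3,4,5,6,7}→60
  placing 0:u first → 140 extensions
  placing 1:c first → 105 extensions
  placing 7:b first → 35 extensions
total linear extensions = 280

280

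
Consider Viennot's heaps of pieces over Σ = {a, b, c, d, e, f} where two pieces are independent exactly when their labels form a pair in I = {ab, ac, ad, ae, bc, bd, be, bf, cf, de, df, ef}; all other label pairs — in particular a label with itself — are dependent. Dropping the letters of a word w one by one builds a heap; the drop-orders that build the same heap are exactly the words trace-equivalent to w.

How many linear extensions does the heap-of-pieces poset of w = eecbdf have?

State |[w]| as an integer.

30

0(e) covers ∅
1(e) covers 0:e
2(c) covers 1:e
3(b) covers ∅
4(d) covers 2:c
5(f) covers ∅
floor of heap: 0:e, 3:b, 5:f
completions by unplaced set U, small U first (add the entries for U minus each lowest piece of U):
  |U|=1: {3}:1  {4}:1  {5}:1
  |U|=2: {2,4}:1  {3,4}:2  {3,5}:2  {4,5}:2
  |U|=3: {1,2,4}:1  {2,3,4}:3  {2,4,5}:3  {3,4,5}:6
  |U|=4: {0,1,2,4}:1  {1,2,3,4}:4  {1,2,4,5}:4  {2,3,4,5}:12
  start at 0(e): 20
  start at 3(b): 5
  start at 5(f): 5
sum over floor = 30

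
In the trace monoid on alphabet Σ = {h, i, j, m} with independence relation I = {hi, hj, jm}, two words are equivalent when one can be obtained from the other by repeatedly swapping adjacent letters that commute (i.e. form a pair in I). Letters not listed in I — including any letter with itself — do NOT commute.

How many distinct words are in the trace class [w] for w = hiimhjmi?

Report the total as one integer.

13

0(h) covers ∅
1(i) covers ∅
2(i) covers 1:i
3(m) covers 0:h, 2:i
4(h) covers 3:m
5(j) covers 2:i
6(m) covers 4:h
7(i) covers 5:j, 6:m
floor of heap: 0:h, 1:i
completions by unplaced set U, small U first (add the entries for U minus each lowest piece of U):
  |U|=1: {7}:1
  |U|=2: {5,7}:1  {6,7}:1
  |U|=3: {4,6,7}:1  {5,6,7}:2
  |U|=4: {3,4,6,7}:1  {4,5,6,7}:3
  |U|=5: {0,3,4,6,7}:1  {3,4,5,6,7}:4
  |U|=6: {0,3,4,5,6,7}:5  {2,3,4,5,6,7}:4
  start at 0(h): 4
  start at 1(i): 9
sum over floor = 13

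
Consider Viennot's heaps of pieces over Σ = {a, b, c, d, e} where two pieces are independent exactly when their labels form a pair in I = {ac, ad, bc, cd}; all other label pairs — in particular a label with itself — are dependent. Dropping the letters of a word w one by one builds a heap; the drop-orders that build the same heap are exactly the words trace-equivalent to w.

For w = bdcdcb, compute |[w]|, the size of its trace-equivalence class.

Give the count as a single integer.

15

0(b) covers ∅
1(d) covers 0:b
2(c) covers ∅
3(d) covers 1:d
4(c) covers 2:c
5(b) covers 3:d
floor of heap: 0:b, 2:c
completions by unplaced set U, small U first (add the entries for U minus each lowest piece of U):
  |U|=1: {4}:1  {5}:1
  |U|=2: {2,4}:1  {3,5}:1  {4,5}:2
  |U|=3: {1,3,5}:1  {2,4,5}:3  {3,4,5}:3
  |U|=4: {0,1,3,5}:1  {1,3,4,5}:4  {2,3,4,5}:6
  start at 0(b): 10
  start at 2(c): 5
sum over floor = 15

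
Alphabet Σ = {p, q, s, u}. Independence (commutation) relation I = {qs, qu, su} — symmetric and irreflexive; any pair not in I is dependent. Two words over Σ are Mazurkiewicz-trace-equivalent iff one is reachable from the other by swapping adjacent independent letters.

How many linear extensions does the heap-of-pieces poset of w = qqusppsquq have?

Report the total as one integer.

piece 0:q — minimal
piece 1:q rests on {0:q}
piece 2:u — minimal
piece 3:s — minimal
piece 4:p rests on {1:q, 2:u, 3:s}
piece 5:p rests on {4:p}
piece 6:s rests on {5:p}
piece 7:q rests on {5:p}
piece 8:u rests on {5:p}
piece 9:q rests on {7:q}
minimal pieces: {0:q, 2:u, 3:s}
ways to finish when only these pieces remain (= sum over removing one remaining piece with nothing left below it):
  1 left: {6}→1  {8}→1  {9}→1
  2 left: {6,8}→2  {6,9}→2  {7,9}→1  {8,9}→2
  3 left: {6,7,9}→3  {6,8,9}→6  {7,8,9}→3
  4 left: {6,7,8,9}→12
  5 left: {5,6,7,8,9}→12
  6 left: {4,5,6,7,8,9}→12
  7 left: {1,4,5,6,7,8,9}→12  {2,4,5,6,7,8,9}→12  {3,4,5,6,7,8,9}→12
  8 left: {0,1,4,5,6,7,8,9}→12  {1,2,4,5,6,7,8,9}→24  {1,3,4,5,6,7,8,9}→24  {2,3,4,5,6,7,8,9}→24
  placing 0:q first → 72 extensions
  placing 2:u first → 36 extensions
  placing 3:s first → 36 extensions
total linear extensions = 144

144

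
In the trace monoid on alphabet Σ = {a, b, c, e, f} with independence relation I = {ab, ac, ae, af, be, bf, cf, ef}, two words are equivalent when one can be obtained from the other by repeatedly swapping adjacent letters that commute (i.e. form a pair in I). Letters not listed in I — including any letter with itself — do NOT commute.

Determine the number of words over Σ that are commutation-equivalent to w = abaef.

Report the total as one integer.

60

0(a) covers ∅
1(b) covers ∅
2(a) covers 0:a
3(e) covers ∅
4(f) covers ∅
floor of heap: 0:a, 1:b, 3:e, 4:f
completions by unplaced set U, small U first (add the entries for U minus each lowest piece of U):
  |U|=1: {1}:1  {2}:1  {3}:1  {4}:1
  |U|=2: {0,2}:1  {1,2}:2  {1,3}:2  {1,4}:2  {2,3}:2  {2,4}:2  {3,4}:2
  |U|=3: {0,1,2}:3  {0,2,3}:3  {0,2,4}:3  {1,2,3}:6  {1,2,4}:6  {1,3,4}:6  {2,3,4}:6
  start at 0(a): 24
  start at 1(b): 12
  start at 3(e): 12
  start at 4(f): 12
sum over floor = 60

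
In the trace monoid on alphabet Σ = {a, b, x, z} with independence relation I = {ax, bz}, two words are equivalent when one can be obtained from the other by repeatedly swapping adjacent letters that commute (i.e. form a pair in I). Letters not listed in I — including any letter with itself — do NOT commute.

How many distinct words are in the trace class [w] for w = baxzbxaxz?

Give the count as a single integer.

12

drop 0:b onto floor
drop 1:a onto {0:b}
drop 2:x onto {0:b}
drop 3:z onto {1:a, 2:x}
drop 4:b onto {1:a, 2:x}
drop 5:x onto {3:z, 4:b}
drop 6:a onto {3:z, 4:b}
drop 7:x onto {5:x}
drop 8:z onto {6:a, 7:x}
ground layer = {0:b}
drop-orders for the pieces not yet dropped (sum over which currently-grounded one goes next):
  1 to go: {8} 1
  2 to go: {6,8} 1  {7,8} 1
  3 to go: {5,7,8} 1  {6,7,8} 2
  4 to go: {5,6,7,8} 3
  5 to go: {3,5,6,7,8} 3  {4,5,6,7,8} 3
  6 to go: {3,4,5,6,7,8} 6
  7 to go: {1,3,4,5,6,7,8} 6  {2,3,4,5,6,7,8} 6
  if 0:b drops first: 12 orders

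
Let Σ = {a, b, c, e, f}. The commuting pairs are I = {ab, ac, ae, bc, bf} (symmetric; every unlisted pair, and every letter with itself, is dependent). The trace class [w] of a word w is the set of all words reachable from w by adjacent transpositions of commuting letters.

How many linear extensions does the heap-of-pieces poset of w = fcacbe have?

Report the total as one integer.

0(f) covers ∅
1(c) covers 0:f
2(a) covers 0:f
3(c) covers 1:c
4(b) covers ∅
5(e) covers 3:c, 4:b
floor of heap: 0:f, 4:b
completions by unplaced set U, small U first (add the entries for U minus each lowest piece of U):
  |U|=1: {2}:1  {5}:1
  |U|=2: {2,5}:2  {3,5}:1  {4,5}:1
  |U|=3: {1,3,5}:1  {2,3,5}:3  {2,4,5}:3  {3,4,5}:2
  |U|=4: {1,2,3,5}:4  {1,3,4,5}:3  {2,3,4,5}:8
  start at 0(f): 15
  start at 4(b): 4
sum over floor = 19

19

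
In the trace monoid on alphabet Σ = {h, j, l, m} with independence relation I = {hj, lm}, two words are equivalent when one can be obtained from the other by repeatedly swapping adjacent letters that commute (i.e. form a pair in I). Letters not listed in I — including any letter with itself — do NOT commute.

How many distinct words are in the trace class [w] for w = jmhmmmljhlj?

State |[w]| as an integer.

drop 0:j onto floor
drop 1:m onto {0:j}
drop 2:h onto {1:m}
drop 3:m onto {2:h}
drop 4:m onto {3:m}
drop 5:m onto {4:m}
drop 6:l onto {2:h}
drop 7:j onto {5:m, 6:l}
drop 8:h onto {5:m, 6:l}
drop 9:l onto {7:j, 8:h}
drop 10:j onto {9:l}
ground layer = {0:j}
drop-orders for the pieces not yet dropped (sum over which currently-grounded one goes next):
  1 to go: {10} 1
  2 to go: {9,10} 1
  3 to go: {7,9,10} 1  {8,9,10} 1
  4 to go: {7,8,9,10} 2
  5 to go: {5,7,8,9,10} 2  {6,7,8,9,10} 2
  6 to go: {4,5,7,8,9,10} 2  {5,6,7,8,9,10} 4
  7 to go: {3,4,5,7,8,9,10} 2  {4,5,6,7,8,9,10} 6
  8 to go: {3,4,5,6,7,8,9,10} 8
  9 to go: {2,3,4,5,6,7,8,9,10} 8
  if 0:j drops first: 8 orders

8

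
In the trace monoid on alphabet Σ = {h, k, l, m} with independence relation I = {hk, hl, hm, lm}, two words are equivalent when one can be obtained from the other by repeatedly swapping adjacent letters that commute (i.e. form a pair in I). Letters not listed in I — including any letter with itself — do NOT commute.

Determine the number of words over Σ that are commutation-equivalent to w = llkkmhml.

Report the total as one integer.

24

drop 0:l onto floor
drop 1:l onto {0:l}
drop 2:k onto {1:l}
drop 3:k onto {2:k}
drop 4:m onto {3:k}
drop 5:h onto floor
drop 6:m onto {4:m}
drop 7:l onto {3:k}
ground layer = {0:l, 5:h}
drop-orders for the pieces not yet dropped (sum over which currently-grounded one goes next):
  1 to go: {5} 1  {6} 1  {7} 1
  2 to go: {4,6} 1  {5,6} 2  {5,7} 2  {6,7} 2
  3 to go: {4,5,6} 3  {4,6,7} 3  {5,6,7} 6
  4 to go: {3,4,6,7} 3  {4,5,6,7} 12
  5 to go: {2,3,4,6,7} 3  {3,4,5,6,7} 15
  6 to go: {1,2,3,4,6,7} 3  {2,3,4,5,6,7} 18
  if 0:l drops first: 21 orders
  if 5:h drops first: 3 orders
heap linearizations: 24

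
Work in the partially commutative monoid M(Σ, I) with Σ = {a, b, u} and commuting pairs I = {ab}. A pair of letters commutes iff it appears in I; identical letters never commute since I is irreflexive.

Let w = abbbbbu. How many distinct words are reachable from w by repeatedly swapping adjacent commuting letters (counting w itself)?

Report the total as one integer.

6

0(a) covers ∅
1(b) covers ∅
2(b) covers 1:b
3(b) covers 2:b
4(b) covers 3:b
5(b) covers 4:b
6(u) covers 0:a, 5:b
floor of heap: 0:a, 1:b
completions by unplaced set U, small U first (add the entries for U minus each lowest piece of U):
  |U|=1: {6}:1
  |U|=2: {0,6}:1  {5,6}:1
  |U|=3: {0,5,6}:2  {4,5,6}:1
  |U|=4: {0,4,5,6}:3  {3,4,5,6}:1
  |U|=5: {0,3,4,5,6}:4  {2,3,4,5,6}:1
  start at 0(a): 1
  start at 1(b): 5
sum over floor = 6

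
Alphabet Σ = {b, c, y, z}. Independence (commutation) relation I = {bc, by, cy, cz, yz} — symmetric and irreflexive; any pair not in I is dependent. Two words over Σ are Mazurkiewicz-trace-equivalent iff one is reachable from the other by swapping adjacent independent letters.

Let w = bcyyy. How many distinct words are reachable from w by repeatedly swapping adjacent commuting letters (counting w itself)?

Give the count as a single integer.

20

piece 0:b — minimal
piece 1:c — minimal
piece 2:y — minimal
piece 3:y rests on {2:y}
piece 4:y rests on {3:y}
minimal pieces: {0:b, 1:c, 2:y}
ways to finish when only these pieces remain (= sum over removing one remaining piece with nothing left below it):
  1 left: {0}→1  {1}→1  {4}→1
  2 left: {0,1}→2  {0,4}→2  {1,4}→2  {3,4}→1
  3 left: {0,1,4}→6  {0,3,4}→3  {1,3,4}→3  {2,3,4}→1
  placing 0:b first → 4 extensions
  placing 1:c first → 4 extensions
  placing 2:y first → 12 extensions
total linear extensions = 20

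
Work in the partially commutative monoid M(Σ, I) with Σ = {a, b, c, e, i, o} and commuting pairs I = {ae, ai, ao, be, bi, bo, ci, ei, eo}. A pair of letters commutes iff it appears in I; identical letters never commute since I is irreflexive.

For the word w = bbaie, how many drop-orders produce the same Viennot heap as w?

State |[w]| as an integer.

piece 0:b — minimal
piece 1:b rests on {0:b}
piece 2:a rests on {1:b}
piece 3:i — minimal
piece 4:e — minimal
minimal pieces: {0:b, 3:i, 4:e}
ways to finish when only these pieces remain (= sum over removing one remaining piece with nothing left below it):
  1 left: {2}→1  {3}→1  {4}→1
  2 left: {1,2}→1  {2,3}→2  {2,4}→2  {3,4}→2
  3 left: {0,1,2}→1  {1,2,3}→3  {1,2,4}→3  {2,3,4}→6
  placing 0:b first → 12 extensions
  placing 3:i first → 4 extensions
  placing 4:e first → 4 extensions
total linear extensions = 20

20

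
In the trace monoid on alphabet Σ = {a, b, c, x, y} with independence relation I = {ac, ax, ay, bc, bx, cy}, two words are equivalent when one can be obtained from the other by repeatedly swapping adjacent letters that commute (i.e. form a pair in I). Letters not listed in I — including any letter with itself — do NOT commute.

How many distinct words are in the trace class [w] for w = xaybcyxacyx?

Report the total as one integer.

piece 0:x — minimal
piece 1:a — minimal
piece 2:y rests on {0:x}
piece 3:b rests on {1:a, 2:y}
piece 4:c rests on {0:x}
piece 5:y rests on {3:b}
piece 6:x rests on {4:c, 5:y}
piece 7:a rests on {3:b}
piece 8:c rests on {6:x}
piece 9:y rests on {6:x}
piece 10:x rests on {8:c, 9:y}
minimal pieces: {0:x, 1:a}
ways to finish when only these pieces remain (= sum over removing one remaining piece with nothing left below it):
  1 left: {7}→1  {10}→1
  2 left: {7,10}→2  {8,10}→1  {9,10}→1
  3 left: {7,8,10}→3  {7,9,10}→3  {8,9,10}→2
  4 left: {6,8,9,10}→2  {7,8,9,10}→8
  5 left: {4,6,8,9,10}→2  {5,6,8,9,10}→2  {6,7,8,9,10}→10
  6 left: {4,5,6,8,9,10}→4  {4,6,7,8,9,10}→12  {5,6,7,8,9,10}→12
  7 left: {3,5,6,7,8,9,10}→12  {4,5,6,7,8,9,10}→28
  8 left: {1,3,5,6,7,8,9,10}→12  {2,3,5,6,7,8,9,10}→12  {3,4,5,6,7,8,9,10}→40
  9 left: {1,2,3,5,6,7,8,9,10}→24  {1,3,4,5,6,7,8,9,10}→52  {2,3,4,5,6,7,8,9,10}→52
  placing 0:x first → 128 extensions
  placing 1:a first → 52 extensions
total linear extensions = 180

180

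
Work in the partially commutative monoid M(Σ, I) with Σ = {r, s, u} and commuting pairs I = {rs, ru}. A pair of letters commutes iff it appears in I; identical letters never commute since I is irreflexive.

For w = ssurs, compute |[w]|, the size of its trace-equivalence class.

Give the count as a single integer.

5

#0=s has no predecessor
#1=s depends on [0:s]
#2=u depends on [1:s]
#3=r has no predecessor
#4=s depends on [2:u]
sources: [0:s, 3:r]
N(rest) = Σ N(rest − s) over sources s of rest; N(one piece) = 1:
  size 1 → [3]=1  [4]=1
  size 2 → [2,4]=1  [3,4]=2
  size 3 → [1,2,4]=1  [2,3,4]=3
  first=0(s) contributes 4
  first=3(r) contributes 1
|[w]| = 5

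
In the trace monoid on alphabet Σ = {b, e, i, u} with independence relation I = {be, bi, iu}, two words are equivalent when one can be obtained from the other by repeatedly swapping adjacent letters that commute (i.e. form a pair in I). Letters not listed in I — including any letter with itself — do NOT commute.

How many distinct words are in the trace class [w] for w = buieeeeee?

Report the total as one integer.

3

#0=b has no predecessor
#1=u depends on [0:b]
#2=i has no predecessor
#3=e depends on [1:u, 2:i]
#4=e depends on [3:e]
#5=e depends on [4:e]
#6=e depends on [5:e]
#7=e depends on [6:e]
#8=e depends on [7:e]
sources: [0:b, 2:i]
N(rest) = Σ N(rest − s) over sources s of rest; N(one piece) = 1:
  size 1 → [8]=1
  size 2 → [7,8]=1
  size 3 → [6,7,8]=1
  size 4 → [5,6,7,8]=1
  size 5 → [4,5,6,7,8]=1
  size 6 → [3,4,5,6,7,8]=1
  size 7 → [1,3,4,5,6,7,8]=1  [2,3,4,5,6,7,8]=1
  first=0(b) contributes 2
  first=2(i) contributes 1
|[w]| = 3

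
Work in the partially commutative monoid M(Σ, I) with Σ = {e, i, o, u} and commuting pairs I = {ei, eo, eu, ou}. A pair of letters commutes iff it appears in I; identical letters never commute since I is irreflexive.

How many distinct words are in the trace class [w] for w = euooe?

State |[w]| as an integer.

drop 0:e onto floor
drop 1:u onto floor
drop 2:o onto floor
drop 3:o onto {2:o}
drop 4:e onto {0:e}
ground layer = {0:e, 1:u, 2:o}
drop-orders for the pieces not yet dropped (sum over which currently-grounded one goes next):
  1 to go: {1} 1  {3} 1  {4} 1
  2 to go: {0,4} 1  {1,3} 2  {1,4} 2  {2,3} 1  {3,4} 2
  3 to go: {0,1,4} 3  {0,3,4} 3  {1,2,3} 3  {1,3,4} 6  {2,3,4} 3
  if 0:e drops first: 12 orders
  if 1:u drops first: 6 orders
  if 2:o drops first: 12 orders
heap linearizations: 30

30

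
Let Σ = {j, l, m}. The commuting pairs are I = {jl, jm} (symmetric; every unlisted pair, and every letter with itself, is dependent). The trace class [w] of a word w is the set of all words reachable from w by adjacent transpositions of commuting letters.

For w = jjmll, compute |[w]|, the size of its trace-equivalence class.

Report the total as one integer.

drop 0:j onto floor
drop 1:j onto {0:j}
drop 2:m onto floor
drop 3:l onto {2:m}
drop 4:l onto {3:l}
ground layer = {0:j, 2:m}
drop-orders for the pieces not yet dropped (sum over which currently-grounded one goes next):
  1 to go: {1} 1  {4} 1
  2 to go: {0,1} 1  {1,4} 2  {3,4} 1
  3 to go: {0,1,4} 3  {1,3,4} 3  {2,3,4} 1
  if 0:j drops first: 4 orders
  if 2:m drops first: 6 orders
heap linearizations: 10

10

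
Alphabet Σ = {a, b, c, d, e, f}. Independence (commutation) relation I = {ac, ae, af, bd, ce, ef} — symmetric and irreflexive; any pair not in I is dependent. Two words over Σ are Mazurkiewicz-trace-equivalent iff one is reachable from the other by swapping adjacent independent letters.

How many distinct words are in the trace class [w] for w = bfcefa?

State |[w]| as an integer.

drop 0:b onto floor
drop 1:f onto {0:b}
drop 2:c onto {1:f}
drop 3:e onto {0:b}
drop 4:f onto {2:c}
drop 5:a onto {0:b}
ground layer = {0:b}
drop-orders for the pieces not yet dropped (sum over which currently-grounded one goes next):
  1 to go: {3} 1  {4} 1  {5} 1
  2 to go: {2,4} 1  {3,4} 2  {3,5} 2  {4,5} 2
  3 to go: {1,2,4} 1  {2,3,4} 3  {2,4,5} 3  {3,4,5} 6
  4 to go: {1,2,3,4} 4  {1,2,4,5} 4  {2,3,4,5} 12
  if 0:b drops first: 20 orders

20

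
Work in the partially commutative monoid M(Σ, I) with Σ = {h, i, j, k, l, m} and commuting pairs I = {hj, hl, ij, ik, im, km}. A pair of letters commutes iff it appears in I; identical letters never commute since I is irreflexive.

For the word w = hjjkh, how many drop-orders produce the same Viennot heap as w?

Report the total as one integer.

drop 0:h onto floor
drop 1:j onto floor
drop 2:j onto {1:j}
drop 3:k onto {0:h, 2:j}
drop 4:h onto {3:k}
ground layer = {0:h, 1:j}
drop-orders for the pieces not yet dropped (sum over which currently-grounded one goes next):
  1 to go: {4} 1
  2 to go: {3,4} 1
  3 to go: {0,3,4} 1  {2,3,4} 1
  if 0:h drops first: 1 orders
  if 1:j drops first: 2 orders
heap linearizations: 3

3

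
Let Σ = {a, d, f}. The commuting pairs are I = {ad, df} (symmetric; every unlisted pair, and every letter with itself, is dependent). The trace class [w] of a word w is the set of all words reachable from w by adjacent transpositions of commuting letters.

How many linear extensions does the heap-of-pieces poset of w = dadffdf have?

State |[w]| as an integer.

#0=d has no predecessor
#1=a has no predecessor
#2=d depends on [0:d]
#3=f depends on [1:a]
#4=f depends on [3:f]
#5=d depends on [2:d]
#6=f depends on [4:f]
sources: [0:d, 1:a]
N(rest) = Σ N(rest − s) over sources s of rest; N(one piece) = 1:
  size 1 → [5]=1  [6]=1
  size 2 → [2,5]=1  [4,6]=1  [5,6]=2
  size 3 → [0,2,5]=1  [2,5,6]=3  [3,4,6]=1  [4,5,6]=3
  size 4 → [0,2,5,6]=4  [1,3,4,6]=1  [2,4,5,6]=6  [3,4,5,6]=4
  size 5 → [0,2,4,5,6]=10  [1,3,4,5,6]=5  [2,3,4,5,6]=10
  first=0(d) contributes 15
  first=1(a) contributes 20
|[w]| = 35

35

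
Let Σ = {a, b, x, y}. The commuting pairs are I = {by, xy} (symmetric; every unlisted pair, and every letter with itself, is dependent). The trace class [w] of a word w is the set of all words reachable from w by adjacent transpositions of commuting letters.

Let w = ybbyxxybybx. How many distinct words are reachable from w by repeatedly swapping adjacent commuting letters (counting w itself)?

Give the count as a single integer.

330

piece 0:y — minimal
piece 1:b — minimal
piece 2:b rests on {1:b}
piece 3:y rests on {0:y}
piece 4:x rests on {2:b}
piece 5:x rests on {4:x}
piece 6:y rests on {3:y}
piece 7:b rests on {5:x}
piece 8:y rests on {6:y}
piece 9:b rests on {7:b}
piece 10:x rests on {9:b}
minimal pieces: {0:y, 1:b}
ways to finish when only these pieces remain (= sum over removing one remaining piece with nothing left below it):
  1 left: {8}→1  {10}→1
  2 left: {6,8}→1  {8,10}→2  {9,10}→1
  3 left: {3,6,8}→1  {6,8,10}→3  {7,9,10}→1  {8,9,10}→3
  4 left: {0,3,6,8}→1  {3,6,8,10}→4  {5,7,9,10}→1  {6,8,9,10}→6  {7,8,9,10}→4
  5 left: {0,3,6,8,10}→5  {3,6,8,9,10}→10  {4,5,7,9,10}→1  {5,7,8,9,10}→5  {6,7,8,9,10}→10
  6 left: {0,3,6,8,9,10}→15  {2,4,5,7,9,10}→1  {3,6,7,8,9,10}→20  {4,5,7,8,9,10}→6  {5,6,7,8,9,10}→15
  7 left: {0,3,6,7,8,9,10}→35  {1,2,4,5,7,9,10}→1  {2,4,5,7,8,9,10}→7  {3,5,6,7,8,9,10}→35  {4,5,6,7,8,9,10}→21
  8 left: {0,3,5,6,7,8,9,10}→70  {1,2,4,5,7,8,9,10}→8  {2,4,5,6,7,8,9,10}→28  {3,4,5,6,7,8,9,10}→56
  9 left: {0,3,4,5,6,7,8,9,10}→126  {1,2,4,5,6,7,8,9,10}→36  {2,3,4,5,6,7,8,9,10}→84
  placing 0:y first → 120 extensions
  placing 1:b first → 210 extensions
total linear extensions = 330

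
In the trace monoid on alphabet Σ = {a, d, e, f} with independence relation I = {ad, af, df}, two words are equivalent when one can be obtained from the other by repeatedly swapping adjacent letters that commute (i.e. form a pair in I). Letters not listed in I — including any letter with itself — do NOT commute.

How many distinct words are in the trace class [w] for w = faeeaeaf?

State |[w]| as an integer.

piece 0:f — minimal
piece 1:a — minimal
piece 2:e rests on {0:f, 1:a}
piece 3:e rests on {2:e}
piece 4:a rests on {3:e}
piece 5:e rests on {4:a}
piece 6:a rests on {5:e}
piece 7:f rests on {5:e}
minimal pieces: {0:f, 1:a}
ways to finish when only these pieces remain (= sum over removing one remaining piece with nothing left below it):
  1 left: {6}→1  {7}→1
  2 left: {6,7}→2
  3 left: {5,6,7}→2
  4 left: {4,5,6,7}→2
  5 left: {3,4,5,6,7}→2
  6 left: {2,3,4,5,6,7}→2
  placing 0:f first → 2 extensions
  placing 1:a first → 2 extensions
total linear extensions = 4

4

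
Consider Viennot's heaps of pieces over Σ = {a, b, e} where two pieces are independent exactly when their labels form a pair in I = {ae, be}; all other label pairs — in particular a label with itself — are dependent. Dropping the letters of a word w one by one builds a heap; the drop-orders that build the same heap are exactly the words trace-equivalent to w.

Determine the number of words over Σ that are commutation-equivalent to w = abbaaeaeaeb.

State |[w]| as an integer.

#0=a has no predecessor
#1=b depends on [0:a]
#2=b depends on [1:b]
#3=a depends on [2:b]
#4=a depends on [3:a]
#5=e has no predecessor
#6=a depends on [4:a]
#7=e depends on [5:e]
#8=a depends on [6:a]
#9=e depends on [7:e]
#10=b depends on [8:a]
sources: [0:a, 5:e]
N(rest) = Σ N(rest − s) over sources s of rest; N(one piece) = 1:
  size 1 → [9]=1  [10]=1
  size 2 → [7,9]=1  [8,10]=1  [9,10]=2
  size 3 → [5,7,9]=1  [6,8,10]=1  [7,9,10]=3  [8,9,10]=3
  size 4 → [4,6,8,10]=1  [5,7,9,10]=4  [6,8,9,10]=4  [7,8,9,10]=6
  size 5 → [3,4,6,8,10]=1  [4,6,8,9,10]=5  [5,7,8,9,10]=10  [6,7,8,9,10]=10
  size 6 → [2,3,4,6,8,10]=1  [3,4,6,8,9,10]=6  [4,6,7,8,9,10]=15  [5,6,7,8,9,10]=20
  size 7 → [1,2,3,4,6,8,10]=1  [2,3,4,6,8,9,10]=7  [3,4,6,7,8,9,10]=21  [4,5,6,7,8,9,10]=35
  size 8 → [0,1,2,3,4,6,8,10]=1  [1,2,3,4,6,8,9,10]=8  [2,3,4,6,7,8,9,10]=28  [3,4,5,6,7,8,9,10]=56
  size 9 → [0,1,2,3,4,6,8,9,10]=9  [1,2,3,4,6,7,8,9,10]=36  [2,3,4,5,6,7,8,9,10]=84
  first=0(a) contributes 120
  first=5(e) contributes 45
|[w]| = 165

165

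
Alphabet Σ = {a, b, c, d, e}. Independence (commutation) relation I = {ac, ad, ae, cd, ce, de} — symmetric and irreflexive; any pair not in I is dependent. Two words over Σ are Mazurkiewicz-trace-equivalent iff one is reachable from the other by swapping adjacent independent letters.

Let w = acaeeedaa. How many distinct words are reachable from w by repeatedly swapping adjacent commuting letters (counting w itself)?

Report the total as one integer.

0(a) covers ∅
1(c) covers ∅
2(a) covers 0:a
3(e) covers ∅
4(e) covers 3:e
5(e) covers 4:e
6(d) covers ∅
7(a) covers 2:a
8(a) covers 7:a
floor of heap: 0:a, 1:c, 3:e, 6:d
completions by unplaced set U, small U first (add the entries for U minus each lowest piece of U):
  |U|=1: {1}:1  {5}:1  {6}:1  {8}:1
  |U|=2: {1,5}:2  {1,6}:2  {1,8}:2  {4,5}:1  {5,6}:2  {5,8}:2  {6,8}:2  {7,8}:1
  |U|=3: {1,4,5}:3  {1,5,6}:6  {1,5,8}:6  {1,6,8}:6  {1,7,8}:3  {2,7,8}:1  {3,4,5}:1  {4,5,6}:3  {4,5,8}:3  {5,6,8}:6  {5,7,8}:3  {6,7,8}:3
  |U|=4: {0,2,7,8}:1  {1,2,7,8}:4  {1,3,4,5}:4  {1,4,5,6}:12  {1,4,5,8}:12  {1,5,6,8}:24  {1,5,7,8}:12  {1,6,7,8}:12  {2,5,7,8}:4  {2,6,7,8}:4  {3,4,5,6}:4  {3,4,5,8}:4  {4,5,6,8}:12  {4,5,7,8}:6  {5,6,7,8}:12
  |U|=5: {0,1,2,7,8}:5  {0,2,5,7,8}:5  {0,2,6,7,8}:5  {1,2,5,7,8}:20  {1,2,6,7,8}:20  {1,3,4,5,6}:20  {1,3,4,5,8}:20  {1,4,5,6,8}:60  {1,4,5,7,8}:30  {1,5,6,7,8}:60  {2,4,5,7,8}:10  {2,5,6,7,8}:20  {3,4,5,6,8}:20  {3,4,5,7,8}:10  {4,5,6,7,8}:30
  |U|=6: {0,1,2,5,7,8}:30  {0,1,2,6,7,8}:30  {0,2,4,5,7,8}:15  {0,2,5,6,7,8}:30  {1,2,4,5,7,8}:60  {1,2,5,6,7,8}:120  {1,3,4,5,6,8}:120  {1,3,4,5,7,8}:60  {1,4,5,6,7,8}:180  {2,3,4,5,7,8}:20  {2,4,5,6,7,8}:60  {3,4,5,6,7,8}:60
  |U|=7: {0,1,2,4,5,7,8}:105  {0,1,2,5,6,7,8}:210  {0,2,3,4,5,7,8}:35  {0,2,4,5,6,7,8}:105  {1,2,3,4,5,7,8}:140  {1,2,4,5,6,7,8}:420  {1,3,4,5,6,7,8}:420  {2,3,4,5,6,7,8}:140
  start at 0(a): 1120
  start at 1(c): 280
  start at 3(e): 840
  start at 6(d): 280
sum over floor = 2520

2520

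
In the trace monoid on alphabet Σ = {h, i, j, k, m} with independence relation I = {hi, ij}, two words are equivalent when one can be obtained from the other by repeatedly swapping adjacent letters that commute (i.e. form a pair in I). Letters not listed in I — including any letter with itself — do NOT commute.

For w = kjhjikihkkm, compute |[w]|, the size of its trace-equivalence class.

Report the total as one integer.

0(k) covers ∅
1(j) covers 0:k
2(h) covers 1:j
3(j) covers 2:h
4(i) covers 0:k
5(k) covers 3:j, 4:i
6(i) covers 5:k
7(h) covers 5:k
8(k) covers 6:i, 7:h
9(k) covers 8:k
10(m) covers 9:k
floor of heap: 0:k
completions by unplaced set U, small U first (add the entries for U minus each lowest piece of U):
  |U|=1: {10}:1
  |U|=2: {9,10}:1
  |U|=3: {8,9,10}:1
  |U|=4: {6,8,9,10}:1  {7,8,9,10}:1
  |U|=5: {6,7,8,9,10}:2
  |U|=6: {5,6,7,8,9,10}:2
  |U|=7: {3,5,6,7,8,9,10}:2  {4,5,6,7,8,9,10}:2
  |U|=8: {2,3,5,6,7,8,9,10}:2  {3,4,5,6,7,8,9,10}:4
  |U|=9: {1,2,3,5,6,7,8,9,10}:2  {2,3,4,5,6,7,8,9,10}:6
  start at 0(k): 8

8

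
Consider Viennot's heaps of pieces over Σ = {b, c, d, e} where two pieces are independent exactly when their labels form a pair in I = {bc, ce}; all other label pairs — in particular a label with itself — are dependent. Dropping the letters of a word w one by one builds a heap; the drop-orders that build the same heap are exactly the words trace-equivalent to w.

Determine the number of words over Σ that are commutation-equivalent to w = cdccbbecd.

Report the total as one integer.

0(c) covers ∅
1(d) covers 0:c
2(c) covers 1:d
3(c) covers 2:c
4(b) covers 1:d
5(b) covers 4:b
6(e) covers 5:b
7(c) covers 3:c
8(d) covers 6:e, 7:c
floor of heap: 0:c
completions by unplaced set U, small U first (add the entries for U minus each lowest piece of U):
  |U|=1: {8}:1
  |U|=2: {6,8}:1  {7,8}:1
  |U|=3: {3,7,8}:1  {5,6,8}:1  {6,7,8}:2
  |U|=4: {2,3,7,8}:1  {3,6,7,8}:3  {4,5,6,8}:1  {5,6,7,8}:3
  |U|=5: {2,3,6,7,8}:4  {3,5,6,7,8}:6  {4,5,6,7,8}:4
  |U|=6: {2,3,5,6,7,8}:10  {3,4,5,6,7,8}:10
  |U|=7: {2,3,4,5,6,7,8}:20
  start at 0(c): 20

20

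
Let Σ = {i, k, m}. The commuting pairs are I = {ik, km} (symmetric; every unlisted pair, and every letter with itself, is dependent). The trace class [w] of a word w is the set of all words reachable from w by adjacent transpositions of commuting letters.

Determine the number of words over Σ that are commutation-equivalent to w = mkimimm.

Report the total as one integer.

piece 0:m — minimal
piece 1:k — minimal
piece 2:i rests on {0:m}
piece 3:m rests on {2:i}
piece 4:i rests on {3:m}
piece 5:m rests on {4:i}
piece 6:m rests on {5:m}
minimal pieces: {0:m, 1:k}
ways to finish when only these pieces remain (= sum over removing one remaining piece with nothing left below it):
  1 left: {1}→1  {6}→1
  2 left: {1,6}→2  {5,6}→1
  3 left: {1,5,6}→3  {4,5,6}→1
  4 left: {1,4,5,6}→4  {3,4,5,6}→1
  5 left: {1,3,4,5,6}→5  {2,3,4,5,6}→1
  placing 0:m first → 6 extensions
  placing 1:k first → 1 extensions
total linear extensions = 7

7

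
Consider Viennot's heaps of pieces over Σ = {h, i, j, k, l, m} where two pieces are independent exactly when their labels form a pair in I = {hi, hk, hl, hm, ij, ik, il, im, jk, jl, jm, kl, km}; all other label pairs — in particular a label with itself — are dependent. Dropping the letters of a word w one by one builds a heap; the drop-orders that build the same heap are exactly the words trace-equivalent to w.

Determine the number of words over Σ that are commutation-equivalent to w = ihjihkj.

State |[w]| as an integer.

105

#0=i has no predecessor
#1=h has no predecessor
#2=j depends on [1:h]
#3=i depends on [0:i]
#4=h depends on [2:j]
#5=k has no predecessor
#6=j depends on [4:h]
sources: [0:i, 1:h, 5:k]
N(rest) = Σ N(rest − s) over sources s of rest; N(one piece) = 1:
  size 1 → [3]=1  [5]=1  [6]=1
  size 2 → [0,3]=1  [3,5]=2  [3,6]=2  [4,6]=1  [5,6]=2
  size 3 → [0,3,5]=3  [0,3,6]=3  [2,4,6]=1  [3,4,6]=3  [3,5,6]=6  [4,5,6]=3
  size 4 → [0,3,4,6]=6  [0,3,5,6]=12  [1,2,4,6]=1  [2,3,4,6]=4  [2,4,5,6]=4  [3,4,5,6]=12
  size 5 → [0,2,3,4,6]=10  [0,3,4,5,6]=30  [1,2,3,4,6]=5  [1,2,4,5,6]=5  [2,3,4,5,6]=20
  first=0(i) contributes 30
  first=1(h) contributes 60
  first=5(k) contributes 15
|[w]| = 105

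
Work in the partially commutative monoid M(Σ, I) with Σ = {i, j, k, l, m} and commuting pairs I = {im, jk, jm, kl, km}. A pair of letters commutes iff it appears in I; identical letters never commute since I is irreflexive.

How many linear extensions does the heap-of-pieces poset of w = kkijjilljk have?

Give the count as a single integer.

#0=k has no predecessor
#1=k depends on [0:k]
#2=i depends on [1:k]
#3=j depends on [2:i]
#4=j depends on [3:j]
#5=i depends on [4:j]
#6=l depends on [5:i]
#7=l depends on [6:l]
#8=j depends on [7:l]
#9=k depends on [5:i]
sources: [0:k]
N(rest) = Σ N(rest − s) over sources s of rest; N(one piece) = 1:
  size 1 → [8]=1  [9]=1
  size 2 → [7,8]=1  [8,9]=2
  size 3 → [6,7,8]=1  [7,8,9]=3
  size 4 → [6,7,8,9]=4
  size 5 → [5,6,7,8,9]=4
  size 6 → [4,5,6,7,8,9]=4
  size 7 → [3,4,5,6,7,8,9]=4
  size 8 → [2,3,4,5,6,7,8,9]=4
  first=0(k) contributes 4

4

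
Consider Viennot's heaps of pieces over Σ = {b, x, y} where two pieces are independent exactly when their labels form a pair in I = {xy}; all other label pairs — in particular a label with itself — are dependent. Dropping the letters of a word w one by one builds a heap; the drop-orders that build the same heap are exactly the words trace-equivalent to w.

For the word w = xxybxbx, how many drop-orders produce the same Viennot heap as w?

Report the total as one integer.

3

#0=x has no predecessor
#1=x depends on [0:x]
#2=y has no predecessor
#3=b depends on [1:x, 2:y]
#4=x depends on [3:b]
#5=b depends on [4:x]
#6=x depends on [5:b]
sources: [0:x, 2:y]
N(rest) = Σ N(rest − s) over sources s of rest; N(one piece) = 1:
  size 1 → [6]=1
  size 2 → [5,6]=1
  size 3 → [4,5,6]=1
  size 4 → [3,4,5,6]=1
  size 5 → [1,3,4,5,6]=1  [2,3,4,5,6]=1
  first=0(x) contributes 2
  first=2(y) contributes 1
|[w]| = 3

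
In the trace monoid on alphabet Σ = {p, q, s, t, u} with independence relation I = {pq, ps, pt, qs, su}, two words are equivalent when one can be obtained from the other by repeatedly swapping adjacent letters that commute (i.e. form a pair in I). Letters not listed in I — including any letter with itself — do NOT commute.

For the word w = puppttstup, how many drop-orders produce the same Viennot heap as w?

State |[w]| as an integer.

#0=p has no predecessor
#1=u depends on [0:p]
#2=p depends on [1:u]
#3=p depends on [2:p]
#4=t depends on [1:u]
#5=t depends on [4:t]
#6=s depends on [5:t]
#7=t depends on [6:s]
#8=u depends on [3:p, 7:t]
#9=p depends on [8:u]
sources: [0:p]
N(rest) = Σ N(rest − s) over sources s of rest; N(one piece) = 1:
  size 1 → [9]=1
  size 2 → [8,9]=1
  size 3 → [3,8,9]=1  [7,8,9]=1
  size 4 → [2,3,8,9]=1  [3,7,8,9]=2  [6,7,8,9]=1
  size 5 → [2,3,7,8,9]=3  [3,6,7,8,9]=3  [5,6,7,8,9]=1
  size 6 → [2,3,6,7,8,9]=6  [3,5,6,7,8,9]=4  [4,5,6,7,8,9]=1
  size 7 → [2,3,5,6,7,8,9]=10  [3,4,5,6,7,8,9]=5
  size 8 → [2,3,4,5,6,7,8,9]=15
  first=0(p) contributes 15

15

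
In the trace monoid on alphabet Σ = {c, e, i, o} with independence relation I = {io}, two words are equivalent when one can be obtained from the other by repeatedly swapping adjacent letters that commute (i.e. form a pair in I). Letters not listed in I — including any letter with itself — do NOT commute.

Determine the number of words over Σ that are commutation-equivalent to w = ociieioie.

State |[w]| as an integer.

0(o) covers ∅
1(c) covers 0:o
2(i) covers 1:c
3(i) covers 2:i
4(e) covers 3:i
5(i) covers 4:e
6(o) covers 4:e
7(i) covers 5:i
8(e) covers 6:o, 7:i
floor of heap: 0:o
completions by unplaced set U, small U first (add the entries for U minus each lowest piece of U):
  |U|=1: {8}:1
  |U|=2: {6,8}:1  {7,8}:1
  |U|=3: {5,7,8}:1  {6,7,8}:2
  |U|=4: {5,6,7,8}:3
  |U|=5: {4,5,6,7,8}:3
  |U|=6: {3,4,5,6,7,8}:3
  |U|=7: {2,3,4,5,6,7,8}:3
  start at 0(o): 3

3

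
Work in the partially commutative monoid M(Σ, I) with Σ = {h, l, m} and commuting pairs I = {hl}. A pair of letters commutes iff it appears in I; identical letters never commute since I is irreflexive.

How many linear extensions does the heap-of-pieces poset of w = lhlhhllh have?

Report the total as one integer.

#0=l has no predecessor
#1=h has no predecessor
#2=l depends on [0:l]
#3=h depends on [1:h]
#4=h depends on [3:h]
#5=l depends on [2:l]
#6=l depends on [5:l]
#7=h depends on [4:h]
sources: [0:l, 1:h]
N(rest) = Σ N(rest − s) over sources s of rest; N(one piece) = 1:
  size 1 → [6]=1  [7]=1
  size 2 → [4,7]=1  [5,6]=1  [6,7]=2
  size 3 → [2,5,6]=1  [3,4,7]=1  [4,6,7]=3  [5,6,7]=3
  size 4 → [0,2,5,6]=1  [1,3,4,7]=1  [2,5,6,7]=4  [3,4,6,7]=4  [4,5,6,7]=6
  size 5 → [0,2,5,6,7]=5  [1,3,4,6,7]=5  [2,4,5,6,7]=10  [3,4,5,6,7]=10
  size 6 → [0,2,4,5,6,7]=15  [1,3,4,5,6,7]=15  [2,3,4,5,6,7]=20
  first=0(l) contributes 35
  first=1(h) contributes 35
|[w]| = 70

70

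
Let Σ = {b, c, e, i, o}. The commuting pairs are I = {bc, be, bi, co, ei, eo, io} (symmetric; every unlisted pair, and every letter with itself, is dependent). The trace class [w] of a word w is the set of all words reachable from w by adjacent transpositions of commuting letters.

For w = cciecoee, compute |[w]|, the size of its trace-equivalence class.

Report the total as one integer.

drop 0:c onto floor
drop 1:c onto {0:c}
drop 2:i onto {1:c}
drop 3:e onto {1:c}
drop 4:c onto {2:i, 3:e}
drop 5:o onto floor
drop 6:e onto {4:c}
drop 7:e onto {6:e}
ground layer = {0:c, 5:o}
drop-orders for the pieces not yet dropped (sum over which currently-grounded one goes next):
  1 to go: {5} 1  {7} 1
  2 to go: {5,7} 2  {6,7} 1
  3 to go: {4,6,7} 1  {5,6,7} 3
  4 to go: {2,4,6,7} 1  {3,4,6,7} 1  {4,5,6,7} 4
  5 to go: {2,3,4,6,7} 2  {2,4,5,6,7} 5  {3,4,5,6,7} 5
  6 to go: {1,2,3,4,6,7} 2  {2,3,4,5,6,7} 12
  if 0:c drops first: 14 orders
  if 5:o drops first: 2 orders
heap linearizations: 16

16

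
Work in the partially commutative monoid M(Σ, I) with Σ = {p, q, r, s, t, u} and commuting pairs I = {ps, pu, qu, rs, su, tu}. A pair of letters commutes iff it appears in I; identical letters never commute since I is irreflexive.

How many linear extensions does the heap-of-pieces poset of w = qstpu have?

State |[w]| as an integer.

piece 0:q — minimal
piece 1:s rests on {0:q}
piece 2:t rests on {1:s}
piece 3:p rests on {2:t}
piece 4:u — minimal
minimal pieces: {0:q, 4:u}
ways to finish when only these pieces remain (= sum over removing one remaining piece with nothing left below it):
  1 left: {3}→1  {4}→1
  2 left: {2,3}→1  {3,4}→2
  3 left: {1,2,3}→1  {2,3,4}→3
  placing 0:q first → 4 extensions
  placing 4:u first → 1 extensions
total linear extensions = 5

5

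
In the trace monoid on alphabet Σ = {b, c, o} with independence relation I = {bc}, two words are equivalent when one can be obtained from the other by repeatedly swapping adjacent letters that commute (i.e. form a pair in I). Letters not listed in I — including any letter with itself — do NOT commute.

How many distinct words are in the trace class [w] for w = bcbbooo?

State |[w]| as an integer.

4

piece 0:b — minimal
piece 1:c — minimal
piece 2:b rests on {0:b}
piece 3:b rests on {2:b}
piece 4:o rests on {1:c, 3:b}
piece 5:o rests on {4:o}
piece 6:o rests on {5:o}
minimal pieces: {0:b, 1:c}
ways to finish when only these pieces remain (= sum over removing one remaining piece with nothing left below it):
  1 left: {6}→1
  2 left: {5,6}→1
  3 left: {4,5,6}→1
  4 left: {1,4,5,6}→1  {3,4,5,6}→1
  5 left: {1,3,4,5,6}→2  {2,3,4,5,6}→1
  placing 0:b first → 3 extensions
  placing 1:c first → 1 extensions
total linear extensions = 4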